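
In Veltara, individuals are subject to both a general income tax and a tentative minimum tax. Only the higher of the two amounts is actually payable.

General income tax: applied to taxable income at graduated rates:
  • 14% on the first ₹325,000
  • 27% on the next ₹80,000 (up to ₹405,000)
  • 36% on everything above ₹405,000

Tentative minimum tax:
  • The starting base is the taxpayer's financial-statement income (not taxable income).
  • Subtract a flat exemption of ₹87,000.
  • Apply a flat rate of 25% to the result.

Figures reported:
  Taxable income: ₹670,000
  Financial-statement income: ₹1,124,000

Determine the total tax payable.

Tentative minimum tax:
  Base (financial-statement income): ₹1,124,000
  Less exemption ₹87,000 → base ₹1,037,000
  ₹1,037,000 × 25% = ₹259,250

General income tax:
  ₹325,000 × 14% = ₹45,500
  ₹80,000 × 27% = ₹21,600
  ₹265,000 × 36% = ₹95,400
  → ₹162,500

₹259,250 > ₹162,500, so the tentative minimum tax is the binding amount.

₹259,250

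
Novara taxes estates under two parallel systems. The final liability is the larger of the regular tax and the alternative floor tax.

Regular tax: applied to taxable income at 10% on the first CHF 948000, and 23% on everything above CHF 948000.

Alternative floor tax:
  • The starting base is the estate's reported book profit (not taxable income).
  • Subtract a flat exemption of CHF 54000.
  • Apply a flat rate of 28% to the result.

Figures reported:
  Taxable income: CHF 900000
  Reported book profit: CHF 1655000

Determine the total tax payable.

Regular tax:
  CHF 900000 × 10% = CHF 90000

Alternative floor tax:
  Base (reported book profit): CHF 1655000
  Less exemption CHF 54000 → base CHF 1601000
  CHF 1601000 × 28% = CHF 448280

CHF 448280 > CHF 90000, so the alternative floor tax is the binding amount.

CHF 448280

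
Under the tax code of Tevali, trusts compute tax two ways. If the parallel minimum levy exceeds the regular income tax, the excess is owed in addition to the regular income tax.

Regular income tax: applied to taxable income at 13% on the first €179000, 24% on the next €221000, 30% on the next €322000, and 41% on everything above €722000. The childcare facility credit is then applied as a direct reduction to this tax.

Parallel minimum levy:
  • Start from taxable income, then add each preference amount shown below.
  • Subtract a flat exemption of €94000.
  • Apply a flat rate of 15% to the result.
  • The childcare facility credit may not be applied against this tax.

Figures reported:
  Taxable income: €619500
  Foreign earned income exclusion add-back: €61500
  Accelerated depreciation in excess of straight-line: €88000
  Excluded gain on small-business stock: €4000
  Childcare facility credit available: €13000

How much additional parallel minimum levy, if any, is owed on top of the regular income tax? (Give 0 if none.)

€0

Regular income tax:
  €179000 × 13% = €23270
  €221000 × 24% = €53040
  €219500 × 30% = €65850
  → €142160
  Less childcare facility credit €13000 → €129160

Parallel minimum levy:
  Adjusted income: €619500 + €61500 + €88000 + €4000 = €773000
  Less exemption €94000 → base €679000
  €679000 × 15% = €101850

€101850 ≤ €129160, so no add-on is due.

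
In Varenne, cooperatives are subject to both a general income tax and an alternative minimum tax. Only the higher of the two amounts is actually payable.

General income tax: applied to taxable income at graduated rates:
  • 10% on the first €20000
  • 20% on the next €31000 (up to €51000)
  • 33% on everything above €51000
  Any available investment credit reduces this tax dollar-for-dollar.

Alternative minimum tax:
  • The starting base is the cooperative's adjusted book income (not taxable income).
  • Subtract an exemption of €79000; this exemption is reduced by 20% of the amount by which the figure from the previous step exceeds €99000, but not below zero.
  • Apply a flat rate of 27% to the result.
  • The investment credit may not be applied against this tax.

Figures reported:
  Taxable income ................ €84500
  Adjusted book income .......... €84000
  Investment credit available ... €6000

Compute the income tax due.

€13255

Alternative minimum tax:
  Base (adjusted book income): €84000
  Exemption: €84000 ≤ €99000, so full €79000 applies
  Base: €84000 − €79000 = €5000
  €5000 × 27% = €1350

General income tax:
  €20000 × 10% = €2000
  €31000 × 20% = €6200
  €33500 × 33% = €11055
  → €19255
  Less investment credit €6000 → €13255

€13255 > €1350, so the general income tax governs.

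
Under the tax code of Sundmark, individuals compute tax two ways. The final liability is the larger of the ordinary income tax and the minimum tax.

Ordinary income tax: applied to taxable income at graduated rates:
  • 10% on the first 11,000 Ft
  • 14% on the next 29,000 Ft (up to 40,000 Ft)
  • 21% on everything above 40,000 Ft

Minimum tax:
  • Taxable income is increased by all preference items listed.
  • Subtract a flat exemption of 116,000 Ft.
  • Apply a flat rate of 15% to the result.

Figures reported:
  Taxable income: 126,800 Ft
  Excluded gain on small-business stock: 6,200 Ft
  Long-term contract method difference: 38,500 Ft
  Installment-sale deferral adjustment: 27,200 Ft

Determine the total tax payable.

23,388 Ft

Minimum tax:
  Adjusted income: 126,800 Ft + 6,200 Ft + 38,500 Ft + 27,200 Ft = 198,700 Ft
  Less exemption 116,000 Ft → base 82,700 Ft
  82,700 Ft × 15% = 12,405 Ft

Ordinary income tax:
  11,000 Ft × 10% = 1,100 Ft
  29,000 Ft × 14% = 4,060 Ft
  86,800 Ft × 21% = 18,228 Ft
  → 23,388 Ft

23,388 Ft > 12,405 Ft, so the ordinary income tax governs.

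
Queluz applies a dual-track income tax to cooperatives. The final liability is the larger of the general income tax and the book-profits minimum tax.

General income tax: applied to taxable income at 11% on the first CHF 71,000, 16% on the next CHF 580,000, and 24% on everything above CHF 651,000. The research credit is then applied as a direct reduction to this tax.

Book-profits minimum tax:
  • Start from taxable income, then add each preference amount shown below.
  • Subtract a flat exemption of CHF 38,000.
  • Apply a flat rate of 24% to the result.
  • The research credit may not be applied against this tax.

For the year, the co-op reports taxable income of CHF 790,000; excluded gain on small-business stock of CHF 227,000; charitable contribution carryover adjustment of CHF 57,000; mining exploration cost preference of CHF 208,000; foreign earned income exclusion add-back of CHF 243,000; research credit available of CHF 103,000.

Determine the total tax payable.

CHF 356,880

Book-profits minimum tax:
  Adjusted income: CHF 790,000 + CHF 227,000 + CHF 57,000 + CHF 208,000 + CHF 243,000 = CHF 1,525,000
  Less exemption CHF 38,000 → base CHF 1,487,000
  CHF 1,487,000 × 24% = CHF 356,880

General income tax:
  CHF 71,000 × 11% = CHF 7,810
  CHF 580,000 × 16% = CHF 92,800
  CHF 139,000 × 24% = CHF 33,360
  → CHF 133,970
  Less research credit CHF 103,000 → CHF 30,970

CHF 356,880 > CHF 30,970, so the book-profits minimum tax is the binding amount.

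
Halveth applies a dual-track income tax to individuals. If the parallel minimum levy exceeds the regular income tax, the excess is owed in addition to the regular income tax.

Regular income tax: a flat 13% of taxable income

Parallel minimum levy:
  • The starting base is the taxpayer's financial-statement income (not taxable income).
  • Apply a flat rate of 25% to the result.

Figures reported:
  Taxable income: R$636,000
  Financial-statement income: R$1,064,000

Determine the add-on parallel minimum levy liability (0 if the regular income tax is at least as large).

R$183,320

Parallel minimum levy:
  Base (financial-statement income): R$1,064,000
  R$1,064,000 × 25% = R$266,000

Regular income tax:
  R$636,000 × 13% = R$82,680

Excess of parallel minimum levy over regular income tax: R$266,000 − R$82,680 = R$183,320.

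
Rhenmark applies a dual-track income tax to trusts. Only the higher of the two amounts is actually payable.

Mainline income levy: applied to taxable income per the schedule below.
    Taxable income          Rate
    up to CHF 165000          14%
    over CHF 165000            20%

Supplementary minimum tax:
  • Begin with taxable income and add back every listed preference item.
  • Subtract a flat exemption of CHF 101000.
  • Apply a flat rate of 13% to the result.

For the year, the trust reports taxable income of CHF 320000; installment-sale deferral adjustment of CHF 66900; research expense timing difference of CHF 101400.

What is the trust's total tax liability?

Supplementary minimum tax:
  Adjusted income: CHF 320000 + CHF 66900 + CHF 101400 = CHF 488300
  Less exemption CHF 101000 → base CHF 387300
  CHF 387300 × 13% = CHF 50349

Mainline income levy:
  CHF 165000 × 14% = CHF 23100
  CHF 155000 × 20% = CHF 31000
  → CHF 54100

CHF 54100 > CHF 50349, so the mainline income levy governs.

CHF 54100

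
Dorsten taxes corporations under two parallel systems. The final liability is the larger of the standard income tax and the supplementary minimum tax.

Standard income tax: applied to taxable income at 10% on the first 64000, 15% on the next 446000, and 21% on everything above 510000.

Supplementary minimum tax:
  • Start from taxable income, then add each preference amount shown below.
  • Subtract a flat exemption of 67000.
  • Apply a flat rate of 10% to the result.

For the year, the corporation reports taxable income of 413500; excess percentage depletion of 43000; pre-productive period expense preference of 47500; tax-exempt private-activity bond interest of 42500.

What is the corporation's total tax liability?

58825

Supplementary minimum tax:
  Adjusted income: 413500 + 43000 + 47500 + 42500 = 546500
  Less exemption 67000 → base 479500
  479500 × 10% = 47950

Standard income tax:
  64000 × 10% = 6400
  349500 × 15% = 52425
  → 58825

58825 > 47950, so the standard income tax governs.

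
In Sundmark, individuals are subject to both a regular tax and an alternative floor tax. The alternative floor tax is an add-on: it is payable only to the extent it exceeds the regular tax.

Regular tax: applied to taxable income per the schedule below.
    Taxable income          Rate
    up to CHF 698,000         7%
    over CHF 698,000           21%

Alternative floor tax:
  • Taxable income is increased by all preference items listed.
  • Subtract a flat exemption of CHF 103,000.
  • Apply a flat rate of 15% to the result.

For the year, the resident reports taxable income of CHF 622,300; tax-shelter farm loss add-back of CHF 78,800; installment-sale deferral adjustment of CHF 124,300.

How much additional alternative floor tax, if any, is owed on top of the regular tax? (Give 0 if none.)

CHF 64,799

Regular tax:
  CHF 622,300 × 7% = CHF 43,561

Alternative floor tax:
  Adjusted income: CHF 622,300 + CHF 78,800 + CHF 124,300 = CHF 825,400
  Less exemption CHF 103,000 → base CHF 722,400
  CHF 722,400 × 15% = CHF 108,360

Excess of alternative floor tax over regular tax: CHF 108,360 − CHF 43,561 = CHF 64,799.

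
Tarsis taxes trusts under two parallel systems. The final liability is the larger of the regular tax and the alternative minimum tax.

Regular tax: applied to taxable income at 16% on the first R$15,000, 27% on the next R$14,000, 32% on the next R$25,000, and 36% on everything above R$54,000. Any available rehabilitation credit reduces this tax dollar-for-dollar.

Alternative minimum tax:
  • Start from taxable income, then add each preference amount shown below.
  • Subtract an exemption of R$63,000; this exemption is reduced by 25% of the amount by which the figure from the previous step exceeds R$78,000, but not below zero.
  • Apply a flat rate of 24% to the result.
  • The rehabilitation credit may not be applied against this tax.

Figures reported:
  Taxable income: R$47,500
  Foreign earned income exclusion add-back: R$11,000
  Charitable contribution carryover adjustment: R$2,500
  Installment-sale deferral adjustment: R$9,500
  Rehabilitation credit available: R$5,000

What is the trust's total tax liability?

R$7,100

Regular tax:
  R$15,000 × 16% = R$2,400
  R$14,000 × 27% = R$3,780
  R$18,500 × 32% = R$5,920
  → R$12,100
  Less rehabilitation credit R$5,000 → R$7,100

Alternative minimum tax:
  Adjusted income: R$47,500 + R$11,000 + R$2,500 + R$9,500 = R$70,500
  Exemption: R$70,500 ≤ R$78,000, so full R$63,000 applies
  Base: R$70,500 − R$63,000 = R$7,500
  R$7,500 × 24% = R$1,800

R$7,100 > R$1,800, so the regular tax governs.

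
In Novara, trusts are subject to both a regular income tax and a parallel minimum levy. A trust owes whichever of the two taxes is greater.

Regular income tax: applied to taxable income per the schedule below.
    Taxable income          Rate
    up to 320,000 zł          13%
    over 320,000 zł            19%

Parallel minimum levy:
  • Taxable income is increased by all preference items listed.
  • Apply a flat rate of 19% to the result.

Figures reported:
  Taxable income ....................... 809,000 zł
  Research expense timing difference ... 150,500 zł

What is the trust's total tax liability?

Regular income tax:
  320,000 zł × 13% = 41,600 zł
  489,000 zł × 19% = 92,910 zł
  → 134,510 zł

Parallel minimum levy:
  Adjusted income: 809,000 zł + 150,500 zł = 959,500 zł
  959,500 zł × 19% = 182,305 zł

182,305 zł > 134,510 zł, so the parallel minimum levy is the binding amount.

182,305 zł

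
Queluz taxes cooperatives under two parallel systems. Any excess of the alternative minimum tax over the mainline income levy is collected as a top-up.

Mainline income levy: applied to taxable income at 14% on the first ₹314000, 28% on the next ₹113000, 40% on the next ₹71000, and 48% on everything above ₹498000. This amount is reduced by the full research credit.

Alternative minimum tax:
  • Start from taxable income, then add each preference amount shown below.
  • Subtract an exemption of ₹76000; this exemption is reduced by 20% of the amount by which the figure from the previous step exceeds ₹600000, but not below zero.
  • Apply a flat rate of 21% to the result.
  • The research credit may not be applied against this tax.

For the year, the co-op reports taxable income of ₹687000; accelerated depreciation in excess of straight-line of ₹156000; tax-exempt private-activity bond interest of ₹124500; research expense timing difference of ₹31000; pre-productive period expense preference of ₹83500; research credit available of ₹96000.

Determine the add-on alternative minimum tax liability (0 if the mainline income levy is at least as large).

Alternative minimum tax:
  Adjusted income: ₹687000 + ₹156000 + ₹124500 + ₹31000 + ₹83500 = ₹1082000
  Exemption: 20% × (₹1082000 − ₹600000) = ₹96400 ≥ ₹76000, so the exemption is fully phased out
  Base: ₹1082000 − ₹0 = ₹1082000
  ₹1082000 × 21% = ₹227220

Mainline income levy:
  ₹314000 × 14% = ₹43960
  ₹113000 × 28% = ₹31640
  ₹71000 × 40% = ₹28400
  ₹189000 × 48% = ₹90720
  → ₹194720
  Less research credit ₹96000 → ₹98720

Excess of alternative minimum tax over mainline income levy: ₹227220 − ₹98720 = ₹128500.

₹128500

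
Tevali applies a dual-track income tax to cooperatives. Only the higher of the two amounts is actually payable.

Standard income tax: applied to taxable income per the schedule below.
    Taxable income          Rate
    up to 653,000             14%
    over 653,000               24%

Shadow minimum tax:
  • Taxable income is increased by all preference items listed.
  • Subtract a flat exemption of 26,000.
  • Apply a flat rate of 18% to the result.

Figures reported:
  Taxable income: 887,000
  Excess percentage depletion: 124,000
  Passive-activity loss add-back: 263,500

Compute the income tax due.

Shadow minimum tax:
  Adjusted income: 887,000 + 124,000 + 263,500 = 1,274,500
  Less exemption 26,000 → base 1,248,500
  1,248,500 × 18% = 224,730

Standard income tax:
  653,000 × 14% = 91,420
  234,000 × 24% = 56,160
  → 147,580

224,730 > 147,580, so the shadow minimum tax is the binding amount.

224,730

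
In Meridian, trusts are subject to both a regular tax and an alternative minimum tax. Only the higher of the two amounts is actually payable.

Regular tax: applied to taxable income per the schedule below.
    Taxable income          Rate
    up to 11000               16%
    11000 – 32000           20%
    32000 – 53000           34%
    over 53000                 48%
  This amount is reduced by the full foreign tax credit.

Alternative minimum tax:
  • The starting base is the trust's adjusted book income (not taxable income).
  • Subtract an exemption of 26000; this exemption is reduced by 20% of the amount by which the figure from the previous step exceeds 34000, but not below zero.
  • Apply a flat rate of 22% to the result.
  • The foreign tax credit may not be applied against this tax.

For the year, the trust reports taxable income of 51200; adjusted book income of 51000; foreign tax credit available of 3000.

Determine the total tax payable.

Regular tax:
  11000 × 16% = 1760
  21000 × 20% = 4200
  19200 × 34% = 6528
  → 12488
  Less foreign tax credit 3000 → 9488

Alternative minimum tax:
  Base (adjusted book income): 51000
  Exemption: 26000 − 20% × (51000 − 34000) = 26000 − 3400 = 22600
  Base: 51000 − 22600 = 28400
  28400 × 22% = 6248

9488 > 6248, so the regular tax governs.

9488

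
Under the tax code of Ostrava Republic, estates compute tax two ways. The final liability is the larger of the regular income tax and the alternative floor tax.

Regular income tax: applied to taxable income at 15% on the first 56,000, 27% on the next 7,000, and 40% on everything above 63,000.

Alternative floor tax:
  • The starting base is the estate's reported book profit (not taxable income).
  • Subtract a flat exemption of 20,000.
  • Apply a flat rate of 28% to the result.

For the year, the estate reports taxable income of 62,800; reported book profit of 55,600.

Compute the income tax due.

10,236

Alternative floor tax:
  Base (reported book profit): 55,600
  Less exemption 20,000 → base 35,600
  35,600 × 28% = 9,968

Regular income tax:
  56,000 × 15% = 8,400
  6,800 × 27% = 1,836
  → 10,236

10,236 > 9,968, so the regular income tax governs.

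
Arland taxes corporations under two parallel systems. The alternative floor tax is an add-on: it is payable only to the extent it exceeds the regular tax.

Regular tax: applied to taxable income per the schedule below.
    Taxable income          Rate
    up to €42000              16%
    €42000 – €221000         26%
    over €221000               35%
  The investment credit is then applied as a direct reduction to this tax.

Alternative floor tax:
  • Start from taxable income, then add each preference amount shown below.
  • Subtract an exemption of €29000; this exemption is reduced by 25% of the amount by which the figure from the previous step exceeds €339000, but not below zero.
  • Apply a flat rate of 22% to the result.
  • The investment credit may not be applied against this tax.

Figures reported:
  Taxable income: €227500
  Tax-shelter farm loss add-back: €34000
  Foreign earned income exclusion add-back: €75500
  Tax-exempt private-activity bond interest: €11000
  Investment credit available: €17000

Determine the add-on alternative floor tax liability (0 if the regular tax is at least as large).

€32140

Regular tax:
  €42000 × 16% = €6720
  €179000 × 26% = €46540
  €6500 × 35% = €2275
  → €55535
  Less investment credit €17000 → €38535

Alternative floor tax:
  Adjusted income: €227500 + €34000 + €75500 + €11000 = €348000
  Exemption: €29000 − 25% × (€348000 − €339000) = €29000 − €2250 = €26750
  Base: €348000 − €26750 = €321250
  €321250 × 22% = €70675

Excess of alternative floor tax over regular tax: €70675 − €38535 = €32140.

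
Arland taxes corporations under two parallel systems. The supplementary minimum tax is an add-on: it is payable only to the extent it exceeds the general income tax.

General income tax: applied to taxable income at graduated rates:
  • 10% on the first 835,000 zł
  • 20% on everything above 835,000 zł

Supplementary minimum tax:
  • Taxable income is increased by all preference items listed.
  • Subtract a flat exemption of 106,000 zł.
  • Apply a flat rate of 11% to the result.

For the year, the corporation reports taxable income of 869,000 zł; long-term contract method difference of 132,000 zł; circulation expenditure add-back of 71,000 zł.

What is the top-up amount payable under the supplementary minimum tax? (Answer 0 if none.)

15,960 zł

General income tax:
  835,000 zł × 10% = 83,500 zł
  34,000 zł × 20% = 6,800 zł
  → 90,300 zł

Supplementary minimum tax:
  Adjusted income: 869,000 zł + 132,000 zł + 71,000 zł = 1,072,000 zł
  Less exemption 106,000 zł → base 966,000 zł
  966,000 zł × 11% = 106,260 zł

Excess of supplementary minimum tax over general income tax: 106,260 zł − 90,300 zł = 15,960 zł.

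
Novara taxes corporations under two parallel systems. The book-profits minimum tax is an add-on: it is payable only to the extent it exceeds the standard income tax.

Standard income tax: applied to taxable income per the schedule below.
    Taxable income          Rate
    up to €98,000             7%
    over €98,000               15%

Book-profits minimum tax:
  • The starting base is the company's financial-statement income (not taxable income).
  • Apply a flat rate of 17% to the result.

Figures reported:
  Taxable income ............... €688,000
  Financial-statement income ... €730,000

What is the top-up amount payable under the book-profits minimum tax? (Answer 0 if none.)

Book-profits minimum tax:
  Base (financial-statement income): €730,000
  €730,000 × 17% = €124,100

Standard income tax:
  €98,000 × 7% = €6,860
  €590,000 × 15% = €88,500
  → €95,360

Excess of book-profits minimum tax over standard income tax: €124,100 − €95,360 = €28,740.

€28,740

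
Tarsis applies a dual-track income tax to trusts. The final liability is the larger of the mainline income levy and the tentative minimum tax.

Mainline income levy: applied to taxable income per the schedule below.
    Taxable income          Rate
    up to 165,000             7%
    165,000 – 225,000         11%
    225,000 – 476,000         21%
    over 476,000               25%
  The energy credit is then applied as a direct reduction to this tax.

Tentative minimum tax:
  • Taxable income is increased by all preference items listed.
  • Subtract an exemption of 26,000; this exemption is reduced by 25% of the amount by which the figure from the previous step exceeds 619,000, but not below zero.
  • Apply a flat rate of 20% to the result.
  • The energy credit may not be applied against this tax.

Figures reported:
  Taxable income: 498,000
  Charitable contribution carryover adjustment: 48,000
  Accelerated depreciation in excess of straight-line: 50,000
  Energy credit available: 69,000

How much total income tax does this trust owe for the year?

Mainline income levy:
  165,000 × 7% = 11,550
  60,000 × 11% = 6,600
  251,000 × 21% = 52,710
  22,000 × 25% = 5,500
  → 76,360
  Less energy credit 69,000 → 7,360

Tentative minimum tax:
  Adjusted income: 498,000 + 48,000 + 50,000 = 596,000
  Exemption: 596,000 ≤ 619,000, so full 26,000 applies
  Base: 596,000 − 26,000 = 570,000
  570,000 × 20% = 114,000

114,000 > 7,360, so the tentative minimum tax is the binding amount.

114,000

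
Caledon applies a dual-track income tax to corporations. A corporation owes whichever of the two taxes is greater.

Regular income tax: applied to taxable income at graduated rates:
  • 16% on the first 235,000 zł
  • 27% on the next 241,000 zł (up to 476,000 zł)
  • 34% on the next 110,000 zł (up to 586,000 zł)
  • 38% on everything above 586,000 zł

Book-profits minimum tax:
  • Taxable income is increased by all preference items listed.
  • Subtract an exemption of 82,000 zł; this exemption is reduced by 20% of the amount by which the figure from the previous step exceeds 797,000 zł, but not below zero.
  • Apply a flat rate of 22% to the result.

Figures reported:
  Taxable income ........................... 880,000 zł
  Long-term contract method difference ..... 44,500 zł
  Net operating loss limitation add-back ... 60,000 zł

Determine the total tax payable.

251,790 zł

Book-profits minimum tax:
  Adjusted income: 880,000 zł + 44,500 zł + 60,000 zł = 984,500 zł
  Exemption: 82,000 zł − 20% × (984,500 zł − 797,000 zł) = 82,000 zł − 37,500 zł = 44,500 zł
  Base: 984,500 zł − 44,500 zł = 940,000 zł
  940,000 zł × 22% = 206,800 zł

Regular income tax:
  235,000 zł × 16% = 37,600 zł
  241,000 zł × 27% = 65,070 zł
  110,000 zł × 34% = 37,400 zł
  294,000 zł × 38% = 111,720 zł
  → 251,790 zł

251,790 zł > 206,800 zł, so the regular income tax governs.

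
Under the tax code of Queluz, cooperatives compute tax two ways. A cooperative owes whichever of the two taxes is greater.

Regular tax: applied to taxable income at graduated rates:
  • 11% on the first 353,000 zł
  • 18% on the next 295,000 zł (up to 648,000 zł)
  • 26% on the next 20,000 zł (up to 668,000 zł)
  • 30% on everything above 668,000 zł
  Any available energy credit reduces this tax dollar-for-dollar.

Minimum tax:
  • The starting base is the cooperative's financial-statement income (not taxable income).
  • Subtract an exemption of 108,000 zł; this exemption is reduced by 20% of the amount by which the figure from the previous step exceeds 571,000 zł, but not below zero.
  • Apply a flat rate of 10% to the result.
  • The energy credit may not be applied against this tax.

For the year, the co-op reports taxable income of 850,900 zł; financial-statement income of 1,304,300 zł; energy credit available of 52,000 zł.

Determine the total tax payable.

130,430 zł

Minimum tax:
  Base (financial-statement income): 1,304,300 zł
  Exemption: 20% × (1,304,300 zł − 571,000 zł) = 146,660 zł ≥ 108,000 zł, so the exemption is fully phased out
  Base: 1,304,300 zł − 0 zł = 1,304,300 zł
  1,304,300 zł × 10% = 130,430 zł

Regular tax:
  353,000 zł × 11% = 38,830 zł
  295,000 zł × 18% = 53,100 zł
  20,000 zł × 26% = 5,200 zł
  182,900 zł × 30% = 54,870 zł
  → 152,000 zł
  Less energy credit 52,000 zł → 100,000 zł

130,430 zł > 100,000 zł, so the minimum tax is the binding amount.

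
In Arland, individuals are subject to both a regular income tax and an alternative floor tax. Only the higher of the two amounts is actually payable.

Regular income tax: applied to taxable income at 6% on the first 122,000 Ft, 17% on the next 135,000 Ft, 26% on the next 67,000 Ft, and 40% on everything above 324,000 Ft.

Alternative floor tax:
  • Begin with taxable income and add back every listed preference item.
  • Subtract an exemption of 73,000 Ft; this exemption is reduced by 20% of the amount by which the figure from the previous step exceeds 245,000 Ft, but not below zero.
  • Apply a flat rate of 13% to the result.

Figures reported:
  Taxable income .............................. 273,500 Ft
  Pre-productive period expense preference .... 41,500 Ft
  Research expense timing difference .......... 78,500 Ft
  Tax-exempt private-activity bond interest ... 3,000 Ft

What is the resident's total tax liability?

Alternative floor tax:
  Adjusted income: 273,500 Ft + 41,500 Ft + 78,500 Ft + 3,000 Ft = 396,500 Ft
  Exemption: 73,000 Ft − 20% × (396,500 Ft − 245,000 Ft) = 73,000 Ft − 30,300 Ft = 42,700 Ft
  Base: 396,500 Ft − 42,700 Ft = 353,800 Ft
  353,800 Ft × 13% = 45,994 Ft

Regular income tax:
  122,000 Ft × 6% = 7,320 Ft
  135,000 Ft × 17% = 22,950 Ft
  16,500 Ft × 26% = 4,290 Ft
  → 34,560 Ft

45,994 Ft > 34,560 Ft, so the alternative floor tax is the binding amount.

45,994 Ft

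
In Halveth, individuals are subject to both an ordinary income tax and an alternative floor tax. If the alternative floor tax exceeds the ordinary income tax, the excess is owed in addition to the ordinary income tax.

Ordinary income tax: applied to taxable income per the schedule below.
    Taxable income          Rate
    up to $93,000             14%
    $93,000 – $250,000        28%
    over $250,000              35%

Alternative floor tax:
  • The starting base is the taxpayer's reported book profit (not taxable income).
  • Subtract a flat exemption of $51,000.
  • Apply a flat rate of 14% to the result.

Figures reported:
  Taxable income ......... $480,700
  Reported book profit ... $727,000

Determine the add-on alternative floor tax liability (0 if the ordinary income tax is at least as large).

$0

Ordinary income tax:
  $93,000 × 14% = $13,020
  $157,000 × 28% = $43,960
  $230,700 × 35% = $80,745
  → $137,725

Alternative floor tax:
  Base (reported book profit): $727,000
  Less exemption $51,000 → base $676,000
  $676,000 × 14% = $94,640

$94,640 ≤ $137,725, so no add-on is due.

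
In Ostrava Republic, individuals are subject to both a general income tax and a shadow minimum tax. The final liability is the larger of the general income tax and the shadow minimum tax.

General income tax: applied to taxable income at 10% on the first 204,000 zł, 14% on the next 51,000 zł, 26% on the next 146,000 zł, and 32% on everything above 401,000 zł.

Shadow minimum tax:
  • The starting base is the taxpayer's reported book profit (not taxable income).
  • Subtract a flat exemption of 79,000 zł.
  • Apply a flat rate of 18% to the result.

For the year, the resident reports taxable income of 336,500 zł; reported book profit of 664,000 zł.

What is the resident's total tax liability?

General income tax:
  204,000 zł × 10% = 20,400 zł
  51,000 zł × 14% = 7,140 zł
  81,500 zł × 26% = 21,190 zł
  → 48,730 zł

Shadow minimum tax:
  Base (reported book profit): 664,000 zł
  Less exemption 79,000 zł → base 585,000 zł
  585,000 zł × 18% = 105,300 zł

105,300 zł > 48,730 zł, so the shadow minimum tax is the binding amount.

105,300 zł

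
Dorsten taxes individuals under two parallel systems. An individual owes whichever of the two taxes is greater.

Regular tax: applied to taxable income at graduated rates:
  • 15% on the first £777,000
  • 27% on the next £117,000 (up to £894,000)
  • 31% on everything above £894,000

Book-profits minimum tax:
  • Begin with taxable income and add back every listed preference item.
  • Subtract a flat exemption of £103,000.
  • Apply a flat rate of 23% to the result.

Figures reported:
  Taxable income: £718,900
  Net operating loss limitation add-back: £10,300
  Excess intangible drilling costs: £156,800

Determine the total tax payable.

Book-profits minimum tax:
  Adjusted income: £718,900 + £10,300 + £156,800 = £886,000
  Less exemption £103,000 → base £783,000
  £783,000 × 23% = £180,090

Regular tax:
  £718,900 × 15% = £107,835

£180,090 > £107,835, so the book-profits minimum tax is the binding amount.

£180,090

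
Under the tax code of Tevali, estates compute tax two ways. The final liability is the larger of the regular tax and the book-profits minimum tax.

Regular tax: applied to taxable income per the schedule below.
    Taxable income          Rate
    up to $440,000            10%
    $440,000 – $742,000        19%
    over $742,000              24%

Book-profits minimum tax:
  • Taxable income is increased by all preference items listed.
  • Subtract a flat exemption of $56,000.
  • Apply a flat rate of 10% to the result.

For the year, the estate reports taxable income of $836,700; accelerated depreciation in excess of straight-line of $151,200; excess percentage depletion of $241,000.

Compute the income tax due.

$124,108

Book-profits minimum tax:
  Adjusted income: $836,700 + $151,200 + $241,000 = $1,228,900
  Less exemption $56,000 → base $1,172,900
  $1,172,900 × 10% = $117,290

Regular tax:
  $440,000 × 10% = $44,000
  $302,000 × 19% = $57,380
  $94,700 × 24% = $22,728
  → $124,108

$124,108 > $117,290, so the regular tax governs.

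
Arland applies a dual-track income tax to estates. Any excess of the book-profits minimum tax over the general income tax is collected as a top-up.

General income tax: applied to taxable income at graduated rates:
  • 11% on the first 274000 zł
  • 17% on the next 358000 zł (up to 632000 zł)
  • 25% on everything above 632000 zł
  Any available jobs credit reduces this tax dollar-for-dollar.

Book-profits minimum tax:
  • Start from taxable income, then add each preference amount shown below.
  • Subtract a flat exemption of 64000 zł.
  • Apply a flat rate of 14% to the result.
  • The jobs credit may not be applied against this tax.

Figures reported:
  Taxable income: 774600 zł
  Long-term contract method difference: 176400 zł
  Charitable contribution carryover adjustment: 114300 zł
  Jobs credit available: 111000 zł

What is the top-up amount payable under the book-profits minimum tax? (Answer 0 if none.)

124532 zł

General income tax:
  274000 zł × 11% = 30140 zł
  358000 zł × 17% = 60860 zł
  142600 zł × 25% = 35650 zł
  → 126650 zł
  Less jobs credit 111000 zł → 15650 zł

Book-profits minimum tax:
  Adjusted income: 774600 zł + 176400 zł + 114300 zł = 1065300 zł
  Less exemption 64000 zł → base 1001300 zł
  1001300 zł × 14% = 140182 zł

Excess of book-profits minimum tax over general income tax: 140182 zł − 15650 zł = 124532 zł.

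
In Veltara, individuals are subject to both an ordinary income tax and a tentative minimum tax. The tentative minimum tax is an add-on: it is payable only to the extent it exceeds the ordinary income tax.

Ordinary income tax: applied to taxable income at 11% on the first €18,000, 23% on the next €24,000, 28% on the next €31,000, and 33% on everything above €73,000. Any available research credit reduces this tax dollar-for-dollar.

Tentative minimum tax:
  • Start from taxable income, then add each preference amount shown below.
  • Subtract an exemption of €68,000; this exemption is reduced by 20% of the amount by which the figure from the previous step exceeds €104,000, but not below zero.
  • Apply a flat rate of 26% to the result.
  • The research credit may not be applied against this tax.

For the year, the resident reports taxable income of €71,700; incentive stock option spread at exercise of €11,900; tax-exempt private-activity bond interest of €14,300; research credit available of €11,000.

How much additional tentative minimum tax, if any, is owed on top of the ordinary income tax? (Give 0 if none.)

€2,958

Tentative minimum tax:
  Adjusted income: €71,700 + €11,900 + €14,300 = €97,900
  Exemption: €97,900 ≤ €104,000, so full €68,000 applies
  Base: €97,900 − €68,000 = €29,900
  €29,900 × 26% = €7,774

Ordinary income tax:
  €18,000 × 11% = €1,980
  €24,000 × 23% = €5,520
  €29,700 × 28% = €8,316
  → €15,816
  Less research credit €11,000 → €4,816

Excess of tentative minimum tax over ordinary income tax: €7,774 − €4,816 = €2,958.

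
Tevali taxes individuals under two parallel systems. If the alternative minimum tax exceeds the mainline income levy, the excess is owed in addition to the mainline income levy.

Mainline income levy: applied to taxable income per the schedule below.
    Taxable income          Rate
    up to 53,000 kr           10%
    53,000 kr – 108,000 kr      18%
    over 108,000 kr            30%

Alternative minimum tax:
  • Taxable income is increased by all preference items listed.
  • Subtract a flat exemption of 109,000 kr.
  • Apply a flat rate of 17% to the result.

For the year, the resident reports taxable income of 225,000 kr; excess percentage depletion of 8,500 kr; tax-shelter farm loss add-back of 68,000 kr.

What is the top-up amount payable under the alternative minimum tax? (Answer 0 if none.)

Alternative minimum tax:
  Adjusted income: 225,000 kr + 8,500 kr + 68,000 kr = 301,500 kr
  Less exemption 109,000 kr → base 192,500 kr
  192,500 kr × 17% = 32,725 kr

Mainline income levy:
  53,000 kr × 10% = 5,300 kr
  55,000 kr × 18% = 9,900 kr
  117,000 kr × 30% = 35,100 kr
  → 50,300 kr

32,725 kr ≤ 50,300 kr, so no add-on is due.

0 kr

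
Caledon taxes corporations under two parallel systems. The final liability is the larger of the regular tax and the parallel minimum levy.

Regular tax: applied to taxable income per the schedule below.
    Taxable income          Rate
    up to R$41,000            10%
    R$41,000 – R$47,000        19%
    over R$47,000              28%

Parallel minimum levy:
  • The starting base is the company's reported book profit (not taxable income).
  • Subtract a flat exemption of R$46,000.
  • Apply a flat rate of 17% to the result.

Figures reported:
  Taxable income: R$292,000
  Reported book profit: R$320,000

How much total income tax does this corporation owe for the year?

R$73,840

Regular tax:
  R$41,000 × 10% = R$4,100
  R$6,000 × 19% = R$1,140
  R$245,000 × 28% = R$68,600
  → R$73,840

Parallel minimum levy:
  Base (reported book profit): R$320,000
  Less exemption R$46,000 → base R$274,000
  R$274,000 × 17% = R$46,580

R$73,840 > R$46,580, so the regular tax governs.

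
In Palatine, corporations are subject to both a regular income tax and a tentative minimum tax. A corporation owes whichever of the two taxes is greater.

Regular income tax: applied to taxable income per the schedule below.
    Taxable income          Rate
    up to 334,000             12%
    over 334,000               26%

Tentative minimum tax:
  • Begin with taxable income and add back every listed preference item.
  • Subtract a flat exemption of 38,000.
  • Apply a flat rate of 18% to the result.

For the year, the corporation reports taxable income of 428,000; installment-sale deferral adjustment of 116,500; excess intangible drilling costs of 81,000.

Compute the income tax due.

105,750

Regular income tax:
  334,000 × 12% = 40,080
  94,000 × 26% = 24,440
  → 64,520

Tentative minimum tax:
  Adjusted income: 428,000 + 116,500 + 81,000 = 625,500
  Less exemption 38,000 → base 587,500
  587,500 × 18% = 105,750

105,750 > 64,520, so the tentative minimum tax is the binding amount.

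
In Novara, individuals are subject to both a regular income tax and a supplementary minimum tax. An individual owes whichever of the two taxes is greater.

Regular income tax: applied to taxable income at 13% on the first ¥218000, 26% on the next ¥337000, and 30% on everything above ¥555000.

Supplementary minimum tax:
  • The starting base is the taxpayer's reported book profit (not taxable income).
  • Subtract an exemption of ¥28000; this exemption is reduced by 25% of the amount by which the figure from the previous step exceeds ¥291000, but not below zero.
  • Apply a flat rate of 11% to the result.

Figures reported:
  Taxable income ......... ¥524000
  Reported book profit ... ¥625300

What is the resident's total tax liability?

Regular income tax:
  ¥218000 × 13% = ¥28340
  ¥306000 × 26% = ¥79560
  → ¥107900

Supplementary minimum tax:
  Base (reported book profit): ¥625300
  Exemption: 25% × (¥625300 − ¥291000) = ¥83575 ≥ ¥28000, so the exemption is fully phased out
  Base: ¥625300 − ¥0 = ¥625300
  ¥625300 × 11% = ¥68783

¥107900 > ¥68783, so the regular income tax governs.

¥107900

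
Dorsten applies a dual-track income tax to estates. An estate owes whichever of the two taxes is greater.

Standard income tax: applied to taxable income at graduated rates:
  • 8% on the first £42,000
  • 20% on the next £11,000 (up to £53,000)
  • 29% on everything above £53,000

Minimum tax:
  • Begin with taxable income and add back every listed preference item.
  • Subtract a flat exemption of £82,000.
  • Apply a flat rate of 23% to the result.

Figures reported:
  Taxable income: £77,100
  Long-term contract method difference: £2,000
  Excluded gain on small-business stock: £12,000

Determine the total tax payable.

£12,549

Minimum tax:
  Adjusted income: £77,100 + £2,000 + £12,000 = £91,100
  Less exemption £82,000 → base £9,100
  £9,100 × 23% = £2,093

Standard income tax:
  £42,000 × 8% = £3,360
  £11,000 × 20% = £2,200
  £24,100 × 29% = £6,989
  → £12,549

£12,549 > £2,093, so the standard income tax governs.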